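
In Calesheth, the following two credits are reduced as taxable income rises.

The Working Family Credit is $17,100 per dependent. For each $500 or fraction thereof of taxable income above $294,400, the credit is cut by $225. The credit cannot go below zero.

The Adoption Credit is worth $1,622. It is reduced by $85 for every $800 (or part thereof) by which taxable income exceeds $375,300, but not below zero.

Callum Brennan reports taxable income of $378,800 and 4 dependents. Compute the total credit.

$31,572

Working Family Credit: base = 4 × $17,100 = $68,400. income exceeds $294,400 by $84,400, which is 169 full-or-partial $500 increments; reduction = 169 × $225 = $38,025, leaving $30,375.
Adoption Credit: income exceeds $375,300 by $3,500, which is 5 full-or-partial $800 increments; reduction = 5 × $85 = $425, leaving $1,197.
Total: $30,375 + $1,197 = $31,572.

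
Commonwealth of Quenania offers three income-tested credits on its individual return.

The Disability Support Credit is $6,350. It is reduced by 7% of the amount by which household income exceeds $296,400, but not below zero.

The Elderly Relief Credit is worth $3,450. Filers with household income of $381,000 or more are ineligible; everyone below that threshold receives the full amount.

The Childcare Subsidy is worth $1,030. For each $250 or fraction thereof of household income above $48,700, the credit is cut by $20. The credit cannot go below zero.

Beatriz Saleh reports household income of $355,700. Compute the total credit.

Disability Support Credit: 7% of the $59,300 excess over $296,400 is $4,151; credit = $6,350 − $4,151 = $2,199.
Elderly Relief Credit: $355,700 is below the $381,000 cutoff, so the full $3,450 applies.
Childcare Subsidy: income exceeds $48,700 by $307,000 → 1228 increments × $20 = $24,560 ≥ base, so the credit is $0.
Total: $2,199 + $3,450 + $0 = $5,649.

$5,649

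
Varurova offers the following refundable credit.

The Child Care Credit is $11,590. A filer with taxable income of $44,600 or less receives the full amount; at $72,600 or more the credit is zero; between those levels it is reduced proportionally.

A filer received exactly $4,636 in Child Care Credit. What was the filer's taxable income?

$4,636 is 4,636/11,590 of the full $11,590, so 6,954/11,590 of the $28,000 range has been used: income = $44,600 + $28,000 × 6,954/11,590 = $61,400.

$61,400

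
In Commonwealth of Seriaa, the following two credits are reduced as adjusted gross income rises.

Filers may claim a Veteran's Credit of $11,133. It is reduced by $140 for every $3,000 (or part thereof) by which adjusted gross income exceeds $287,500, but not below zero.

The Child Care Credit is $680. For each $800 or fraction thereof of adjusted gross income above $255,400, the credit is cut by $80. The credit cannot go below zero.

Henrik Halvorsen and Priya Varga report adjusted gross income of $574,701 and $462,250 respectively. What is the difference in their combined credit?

$2,873

Henrik ($574,701): Veteran's Credit: income exceeds $287,500 by $287,201 → 96 increments × $140 = $13,440 ≥ base, so the credit is $0. Child Care Credit: income exceeds $255,400 by $319,301 → 400 increments × $80 = $32,000 ≥ base, so the credit is $0. total $0 + $0 = $0
Priya ($462,250): Veteran's Credit: income exceeds $287,500 by $174,750, which is 59 full-or-partial $3,000 increments; reduction = 59 × $140 = $8,260, leaving $2,873. Child Care Credit: income exceeds $255,400 by $206,850 → 259 increments × $80 = $20,720 ≥ base, so the credit is $0. total $2,873 + $0 = $2,873
Difference: |$0 − $2,873| = $2,873.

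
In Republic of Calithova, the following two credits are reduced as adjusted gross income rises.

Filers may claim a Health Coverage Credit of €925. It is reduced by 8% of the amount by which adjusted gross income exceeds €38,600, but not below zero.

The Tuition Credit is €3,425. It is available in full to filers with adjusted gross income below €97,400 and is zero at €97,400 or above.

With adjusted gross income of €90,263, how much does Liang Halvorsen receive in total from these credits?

Health Coverage Credit: 8% of the €51,663 excess over €38,600 is €4,133.04 ≥ base, so the credit is €0.
Tuition Credit: €90,263 is below the €97,400 cutoff, so the full €3,425 applies.
Total: €0 + €3,425 = €3,425.

€3,425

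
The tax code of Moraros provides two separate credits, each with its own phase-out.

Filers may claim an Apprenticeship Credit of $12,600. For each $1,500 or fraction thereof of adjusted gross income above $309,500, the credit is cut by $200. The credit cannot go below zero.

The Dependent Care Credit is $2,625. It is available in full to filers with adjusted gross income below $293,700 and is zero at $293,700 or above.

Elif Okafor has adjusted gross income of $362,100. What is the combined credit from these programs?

$5,400

Apprenticeship Credit: income exceeds $309,500 by $52,600, which is 36 full-or-partial $1,500 increments; reduction = 36 × $200 = $7,200, leaving $5,400.
Dependent Care Credit: $362,100 meets or exceeds the $293,700 cutoff, so the credit is $0.
Total: $5,400 + $0 = $5,400.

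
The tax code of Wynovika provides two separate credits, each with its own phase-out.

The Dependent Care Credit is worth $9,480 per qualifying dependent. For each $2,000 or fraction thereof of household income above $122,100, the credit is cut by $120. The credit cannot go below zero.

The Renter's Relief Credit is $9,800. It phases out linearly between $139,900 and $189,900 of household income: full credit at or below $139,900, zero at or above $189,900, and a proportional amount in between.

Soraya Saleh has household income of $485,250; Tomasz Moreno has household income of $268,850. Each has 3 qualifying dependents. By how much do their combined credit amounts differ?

Soraya ($485,250): Dependent Care Credit: base = 3 × $9,480 = $28,440. income exceeds $122,100 by $363,150, which is 182 full-or-partial $2,000 increments; reduction = 182 × $120 = $21,840, leaving $6,600. Renter's Relief Credit: $485,250 is at or above $189,900, so the credit is $0. total $6,600 + $0 = $6,600
Tomasz ($268,850): Dependent Care Credit: base = 3 × $9,480 = $28,440. income exceeds $122,100 by $146,750, which is 74 full-or-partial $2,000 increments; reduction = 74 × $120 = $8,880, leaving $19,560. Renter's Relief Credit: $268,850 is at or above $189,900, so the credit is $0. total $19,560 + $0 = $19,560
Difference: |$6,600 − $19,560| = $12,960.

$12,960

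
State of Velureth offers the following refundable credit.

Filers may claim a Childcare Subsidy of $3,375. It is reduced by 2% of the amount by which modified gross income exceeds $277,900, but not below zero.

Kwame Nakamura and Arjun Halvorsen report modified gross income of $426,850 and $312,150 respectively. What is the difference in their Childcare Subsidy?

Kwame ($426,850): Childcare Subsidy: 2% of the $148,950 excess over $277,900 is $2,979; credit = $3,375 − $2,979 = $396.
Arjun ($312,150): Childcare Subsidy: 2% of the $34,250 excess over $277,900 is $685; credit = $3,375 − $685 = $2,690.
Difference: |$396 − $2,690| = $2,294.

$2,294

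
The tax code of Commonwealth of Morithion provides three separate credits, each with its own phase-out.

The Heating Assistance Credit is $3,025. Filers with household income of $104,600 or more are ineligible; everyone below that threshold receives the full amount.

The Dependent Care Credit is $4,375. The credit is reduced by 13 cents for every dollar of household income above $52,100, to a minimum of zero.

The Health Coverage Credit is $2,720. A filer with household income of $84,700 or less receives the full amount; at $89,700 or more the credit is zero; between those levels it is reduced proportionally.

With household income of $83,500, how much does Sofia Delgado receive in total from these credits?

$6,038

Heating Assistance Credit: $83,500 is below the $104,600 cutoff, so the full $3,025 applies.
Dependent Care Credit: 13% of the $31,400 excess over $52,100 is $4,082; credit = $4,375 − $4,082 = $293.
Health Coverage Credit: $83,500 is at or below the $84,700 threshold, so the full $2,720 applies.
Total: $3,025 + $293 + $2,720 = $6,038.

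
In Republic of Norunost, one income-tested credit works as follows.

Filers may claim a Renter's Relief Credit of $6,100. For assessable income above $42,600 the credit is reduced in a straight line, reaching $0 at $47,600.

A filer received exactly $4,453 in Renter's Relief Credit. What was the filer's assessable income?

$43,950

$4,453 is 4,453/6,100 of the full $6,100, so 1,647/6,100 of the $5,000 range has been used: income = $42,600 + $5,000 × 1,647/6,100 = $43,950.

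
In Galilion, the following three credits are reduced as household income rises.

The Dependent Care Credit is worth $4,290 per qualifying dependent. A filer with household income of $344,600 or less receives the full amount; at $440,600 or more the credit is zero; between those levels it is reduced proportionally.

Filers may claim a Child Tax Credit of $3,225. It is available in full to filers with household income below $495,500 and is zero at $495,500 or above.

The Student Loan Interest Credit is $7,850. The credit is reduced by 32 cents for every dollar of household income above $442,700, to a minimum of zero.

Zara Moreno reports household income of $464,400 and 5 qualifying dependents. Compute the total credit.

$4,131

Dependent Care Credit: base = 5 × $4,290 = $21,450. $464,400 is at or above $440,600, so the credit is $0.
Child Tax Credit: $464,400 is below the $495,500 cutoff, so the full $3,225 applies.
Student Loan Interest Credit: 32% of the $21,700 excess over $442,700 is $6,944; credit = $7,850 − $6,944 = $906.
Total: $0 + $3,225 + $906 = $4,131.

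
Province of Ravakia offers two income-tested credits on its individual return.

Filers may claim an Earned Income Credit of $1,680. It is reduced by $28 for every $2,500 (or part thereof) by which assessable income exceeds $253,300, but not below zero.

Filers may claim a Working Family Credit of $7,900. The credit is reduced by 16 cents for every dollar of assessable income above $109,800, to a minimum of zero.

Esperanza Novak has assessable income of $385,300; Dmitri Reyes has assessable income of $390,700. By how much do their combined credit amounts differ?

Esperanza ($385,300): Earned Income Credit: income exceeds $253,300 by $132,000, which is 53 full-or-partial $2,500 increments; reduction = 53 × $28 = $1,484, leaving $196. Working Family Credit: 16% of the $275,500 excess over $109,800 is $44,080 ≥ base, so the credit is $0. total $196 + $0 = $196
Dmitri ($390,700): Earned Income Credit: income exceeds $253,300 by $137,400, which is 55 full-or-partial $2,500 increments; reduction = 55 × $28 = $1,540, leaving $140. Working Family Credit: 16% of the $280,900 excess over $109,800 is $44,944 ≥ base, so the credit is $0. total $140 + $0 = $140
Difference: |$196 − $140| = $56.

$56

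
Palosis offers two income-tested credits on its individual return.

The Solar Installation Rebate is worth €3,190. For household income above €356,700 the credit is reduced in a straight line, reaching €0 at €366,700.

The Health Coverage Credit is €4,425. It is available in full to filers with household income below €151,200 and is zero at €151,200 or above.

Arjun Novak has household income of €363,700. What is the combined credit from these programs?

Solar Installation Rebate: €363,700 is €7,000 into a €10,000 phase-out range, leaving 3,000/10,000 of the credit: €3,190 × 3,000/10,000 = €957.
Health Coverage Credit: €363,700 meets or exceeds the €151,200 cutoff, so the credit is €0.
Total: €957 + €0 = €957.

€957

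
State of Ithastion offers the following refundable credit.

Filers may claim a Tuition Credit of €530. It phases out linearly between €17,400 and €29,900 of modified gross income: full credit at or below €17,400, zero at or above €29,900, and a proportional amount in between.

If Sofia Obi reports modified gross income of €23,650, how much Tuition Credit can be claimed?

Tuition Credit: €23,650 is €6,250 into a €12,500 phase-out range, leaving 6,250/12,500 of the credit: €530 × 6,250/12,500 = €265.

€265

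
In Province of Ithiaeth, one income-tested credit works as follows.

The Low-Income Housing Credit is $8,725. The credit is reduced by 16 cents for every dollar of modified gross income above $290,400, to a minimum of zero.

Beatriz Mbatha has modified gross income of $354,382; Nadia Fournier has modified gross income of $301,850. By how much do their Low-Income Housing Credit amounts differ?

Beatriz ($354,382): Low-Income Housing Credit: 16% of the $63,982 excess over $290,400 is $10,237.12 ≥ base, so the credit is $0.
Nadia ($301,850): Low-Income Housing Credit: 16% of the $11,450 excess over $290,400 is $1,832; credit = $8,725 − $1,832 = $6,893.
Difference: |$0 − $6,893| = $6,893.

$6,893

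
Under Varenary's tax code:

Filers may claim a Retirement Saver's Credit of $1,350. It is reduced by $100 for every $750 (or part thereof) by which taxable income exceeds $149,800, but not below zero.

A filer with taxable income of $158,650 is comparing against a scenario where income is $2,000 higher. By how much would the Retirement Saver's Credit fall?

At $158,650 — income exceeds $149,800 by $8,850, which is 12 full-or-partial $750 increments; reduction = 12 × $100 = $1,200, leaving $150.
At $160,650 — income exceeds $149,800 by $10,850 → 15 increments × $100 = $1,500 ≥ base, so the credit is $0.
Lost: $150 − $0 = $150.

$150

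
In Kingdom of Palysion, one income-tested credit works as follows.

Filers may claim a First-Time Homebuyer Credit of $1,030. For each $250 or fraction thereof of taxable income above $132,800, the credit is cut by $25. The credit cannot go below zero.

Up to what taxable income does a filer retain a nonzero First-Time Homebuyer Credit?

After 41 increments the reduction is 41 × $25 = $1,025, leaving $5; one more increment wipes it out. Increment 41 ends at excess 41 × $250 = $10,250, so the highest qualifying income is $132,800 + $10,250 = $143,050.

$143,050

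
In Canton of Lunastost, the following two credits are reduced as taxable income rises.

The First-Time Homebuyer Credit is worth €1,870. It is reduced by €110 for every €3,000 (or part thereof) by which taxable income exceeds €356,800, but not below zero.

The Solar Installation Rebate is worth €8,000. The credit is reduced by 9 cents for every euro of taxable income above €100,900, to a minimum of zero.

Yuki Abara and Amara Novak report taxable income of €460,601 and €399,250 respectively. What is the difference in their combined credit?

Yuki (€460,601): First-Time Homebuyer Credit: income exceeds €356,800 by €103,801 → 35 increments × €110 = €3,850 ≥ base, so the credit is €0. Solar Installation Rebate: 9% of the €359,701 excess over €100,900 is €32,373.09 ≥ base, so the credit is €0. total €0 + €0 = €0
Amara (€399,250): First-Time Homebuyer Credit: income exceeds €356,800 by €42,450, which is 15 full-or-partial €3,000 increments; reduction = 15 × €110 = €1,650, leaving €220. Solar Installation Rebate: 9% of the €298,350 excess over €100,900 is €26,851.50 ≥ base, so the credit is €0. total €220 + €0 = €220
Difference: |€0 − €220| = €220.

€220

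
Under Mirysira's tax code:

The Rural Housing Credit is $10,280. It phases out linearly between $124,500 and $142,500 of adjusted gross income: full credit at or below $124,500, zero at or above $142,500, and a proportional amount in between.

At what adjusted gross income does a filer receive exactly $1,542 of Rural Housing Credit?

$1,542 is 1,542/10,280 of the full $10,280, so 8,738/10,280 of the $18,000 range has been used: income = $124,500 + $18,000 × 8,738/10,280 = $139,800.

$139,800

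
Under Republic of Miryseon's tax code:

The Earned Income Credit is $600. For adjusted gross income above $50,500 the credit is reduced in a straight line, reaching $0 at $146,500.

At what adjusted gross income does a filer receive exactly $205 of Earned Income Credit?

$205 is 205/600 of the full $600, so 395/600 of the $96,000 range has been used: income = $50,500 + $96,000 × 395/600 = $113,700.

$113,700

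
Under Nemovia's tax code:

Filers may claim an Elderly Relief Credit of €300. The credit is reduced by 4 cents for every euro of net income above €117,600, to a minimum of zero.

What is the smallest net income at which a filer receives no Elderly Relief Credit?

The credit falls by 4% of each euro above €117,600, so it reaches zero when the excess is €300 / 4% = €7,500: income = €117,600 + €7,500 = €125,100.

€125,100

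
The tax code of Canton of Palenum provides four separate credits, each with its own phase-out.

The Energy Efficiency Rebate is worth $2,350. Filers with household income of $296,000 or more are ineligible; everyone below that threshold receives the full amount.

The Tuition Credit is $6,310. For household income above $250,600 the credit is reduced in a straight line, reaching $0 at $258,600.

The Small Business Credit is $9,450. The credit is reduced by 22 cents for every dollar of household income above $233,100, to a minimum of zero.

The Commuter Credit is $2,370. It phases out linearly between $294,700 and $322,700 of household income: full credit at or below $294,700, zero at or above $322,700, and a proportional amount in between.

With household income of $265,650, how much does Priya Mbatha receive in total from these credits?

Energy Efficiency Rebate: $265,650 is below the $296,000 cutoff, so the full $2,350 applies.
Tuition Credit: $265,650 is at or above $258,600, so the credit is $0.
Small Business Credit: 22% of the $32,550 excess over $233,100 is $7,161; credit = $9,450 − $7,161 = $2,289.
Commuter Credit: $265,650 is at or below the $294,700 threshold, so the full $2,370 applies.
Total: $2,350 + $0 + $2,289 + $2,370 = $7,009.

$7,009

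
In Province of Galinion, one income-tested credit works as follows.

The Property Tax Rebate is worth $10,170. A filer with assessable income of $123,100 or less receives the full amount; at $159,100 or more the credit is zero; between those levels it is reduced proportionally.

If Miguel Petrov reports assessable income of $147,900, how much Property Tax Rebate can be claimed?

Property Tax Rebate: $147,900 is $24,800 into a $36,000 phase-out range, leaving 11,200/36,000 of the credit: $10,170 × 11,200/36,000 = $3,164.

$3,164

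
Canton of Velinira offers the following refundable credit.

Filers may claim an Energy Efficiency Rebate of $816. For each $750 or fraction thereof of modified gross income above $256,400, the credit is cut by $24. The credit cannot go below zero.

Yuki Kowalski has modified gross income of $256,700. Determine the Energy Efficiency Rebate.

Energy Efficiency Rebate: income exceeds $256,400 by $300, which is 1 full-or-partial $750 increment; reduction = 1 × $24 = $24, leaving $792.

$792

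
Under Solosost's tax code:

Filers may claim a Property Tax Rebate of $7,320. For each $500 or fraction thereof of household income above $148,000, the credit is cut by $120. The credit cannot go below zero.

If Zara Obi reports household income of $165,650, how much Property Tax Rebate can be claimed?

$3,000

Property Tax Rebate: income exceeds $148,000 by $17,650, which is 36 full-or-partial $500 increments; reduction = 36 × $120 = $4,320, leaving $3,000.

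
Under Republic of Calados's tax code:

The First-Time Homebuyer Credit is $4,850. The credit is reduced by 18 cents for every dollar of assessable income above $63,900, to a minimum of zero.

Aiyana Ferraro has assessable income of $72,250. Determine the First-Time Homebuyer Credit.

$3,347

First-Time Homebuyer Credit: 18% of the $8,350 excess over $63,900 is $1,503; credit = $4,850 − $1,503 = $3,347.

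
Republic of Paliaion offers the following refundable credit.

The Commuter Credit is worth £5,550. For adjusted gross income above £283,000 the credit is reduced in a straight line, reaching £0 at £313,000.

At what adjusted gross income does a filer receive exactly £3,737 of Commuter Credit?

£292,800

£3,737 is 3,737/5,550 of the full £5,550, so 1,813/5,550 of the £30,000 range has been used: income = £283,000 + £30,000 × 1,813/5,550 = £292,800.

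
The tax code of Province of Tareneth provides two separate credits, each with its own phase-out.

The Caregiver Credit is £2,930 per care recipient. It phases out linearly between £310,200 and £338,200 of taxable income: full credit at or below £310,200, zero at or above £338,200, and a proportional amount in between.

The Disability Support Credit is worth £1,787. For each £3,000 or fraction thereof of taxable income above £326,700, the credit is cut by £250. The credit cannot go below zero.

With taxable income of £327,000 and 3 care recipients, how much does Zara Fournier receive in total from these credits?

£5,053

Caregiver Credit: base = 3 × £2,930 = £8,790. £327,000 is £16,800 into a £28,000 phase-out range, leaving 11,200/28,000 of the credit: £8,790 × 11,200/28,000 = £3,516.
Disability Support Credit: income exceeds £326,700 by £300, which is 1 full-or-partial £3,000 increment; reduction = 1 × £250 = £250, leaving £1,537.
Total: £3,516 + £1,537 = £5,053.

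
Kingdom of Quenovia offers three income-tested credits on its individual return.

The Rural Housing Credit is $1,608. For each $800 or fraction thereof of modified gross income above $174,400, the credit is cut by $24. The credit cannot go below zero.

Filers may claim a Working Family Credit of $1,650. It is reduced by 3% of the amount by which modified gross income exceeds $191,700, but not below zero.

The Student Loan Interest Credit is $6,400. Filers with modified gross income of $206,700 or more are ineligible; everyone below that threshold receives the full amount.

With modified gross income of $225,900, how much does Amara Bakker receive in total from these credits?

Rural Housing Credit: income exceeds $174,400 by $51,500, which is 65 full-or-partial $800 increments; reduction = 65 × $24 = $1,560, leaving $48.
Working Family Credit: 3% of the $34,200 excess over $191,700 is $1,026; credit = $1,650 − $1,026 = $624.
Student Loan Interest Credit: $225,900 meets or exceeds the $206,700 cutoff, so the credit is $0.
Total: $48 + $624 + $0 = $672.

$672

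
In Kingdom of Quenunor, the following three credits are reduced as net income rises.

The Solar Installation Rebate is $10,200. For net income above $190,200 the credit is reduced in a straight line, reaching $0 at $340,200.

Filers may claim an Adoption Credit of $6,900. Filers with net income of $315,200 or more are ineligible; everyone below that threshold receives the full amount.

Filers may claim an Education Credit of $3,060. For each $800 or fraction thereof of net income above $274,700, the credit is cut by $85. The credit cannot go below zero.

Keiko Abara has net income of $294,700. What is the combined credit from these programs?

Solar Installation Rebate: $294,700 is $104,500 into a $150,000 phase-out range, leaving 45,500/150,000 of the credit: $10,200 × 45,500/150,000 = $3,094.
Adoption Credit: $294,700 is below the $315,200 cutoff, so the full $6,900 applies.
Education Credit: income exceeds $274,700 by $20,000, which is 25 full-or-partial $800 increments; reduction = 25 × $85 = $2,125, leaving $935.
Total: $3,094 + $6,900 + $935 = $10,929.

$10,929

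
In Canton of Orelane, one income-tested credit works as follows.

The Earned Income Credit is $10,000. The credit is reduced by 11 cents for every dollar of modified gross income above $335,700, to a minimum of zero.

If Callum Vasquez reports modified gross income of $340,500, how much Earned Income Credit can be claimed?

Earned Income Credit: 11% of the $4,800 excess over $335,700 is $528; credit = $10,000 − $528 = $9,472.

$9,472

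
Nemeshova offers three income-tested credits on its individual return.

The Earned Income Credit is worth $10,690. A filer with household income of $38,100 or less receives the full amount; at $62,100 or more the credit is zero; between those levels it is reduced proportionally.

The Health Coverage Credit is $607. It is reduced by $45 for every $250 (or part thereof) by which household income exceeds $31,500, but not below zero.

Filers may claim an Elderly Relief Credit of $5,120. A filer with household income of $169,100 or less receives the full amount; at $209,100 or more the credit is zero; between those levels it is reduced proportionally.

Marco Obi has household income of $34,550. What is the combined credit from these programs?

Earned Income Credit: $34,550 is at or below the $38,100 threshold, so the full $10,690 applies.
Health Coverage Credit: income exceeds $31,500 by $3,050, which is 13 full-or-partial $250 increments; reduction = 13 × $45 = $585, leaving $22.
Elderly Relief Credit: $34,550 is at or below the $169,100 threshold, so the full $5,120 applies.
Total: $10,690 + $22 + $5,120 = $15,832.

$15,832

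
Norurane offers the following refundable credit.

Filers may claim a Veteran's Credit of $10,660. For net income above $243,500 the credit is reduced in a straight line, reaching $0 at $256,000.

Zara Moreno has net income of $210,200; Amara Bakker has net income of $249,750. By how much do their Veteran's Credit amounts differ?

$5,330

Zara ($210,200): Veteran's Credit: $210,200 is at or below the $243,500 threshold, so the full $10,660 applies.
Amara ($249,750): Veteran's Credit: $249,750 is $6,250 into a $12,500 phase-out range, leaving 6,250/12,500 of the credit: $10,660 × 6,250/12,500 = $5,330.
Difference: |$10,660 − $5,330| = $5,330.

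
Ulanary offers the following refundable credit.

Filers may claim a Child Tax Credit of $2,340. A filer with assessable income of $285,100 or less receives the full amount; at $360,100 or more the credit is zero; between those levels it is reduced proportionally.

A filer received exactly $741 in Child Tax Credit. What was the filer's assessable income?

$741 is 741/2,340 of the full $2,340, so 1,599/2,340 of the $75,000 range has been used: income = $285,100 + $75,000 × 1,599/2,340 = $336,350.

$336,350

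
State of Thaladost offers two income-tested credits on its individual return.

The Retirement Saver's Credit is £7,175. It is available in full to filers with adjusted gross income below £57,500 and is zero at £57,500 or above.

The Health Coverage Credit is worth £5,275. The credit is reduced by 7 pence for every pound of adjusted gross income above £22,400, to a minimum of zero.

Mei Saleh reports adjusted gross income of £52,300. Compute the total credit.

Retirement Saver's Credit: £52,300 is below the £57,500 cutoff, so the full £7,175 applies.
Health Coverage Credit: 7% of the £29,900 excess over £22,400 is £2,093; credit = £5,275 − £2,093 = £3,182.
Total: £7,175 + £3,182 = £10,357.

£10,357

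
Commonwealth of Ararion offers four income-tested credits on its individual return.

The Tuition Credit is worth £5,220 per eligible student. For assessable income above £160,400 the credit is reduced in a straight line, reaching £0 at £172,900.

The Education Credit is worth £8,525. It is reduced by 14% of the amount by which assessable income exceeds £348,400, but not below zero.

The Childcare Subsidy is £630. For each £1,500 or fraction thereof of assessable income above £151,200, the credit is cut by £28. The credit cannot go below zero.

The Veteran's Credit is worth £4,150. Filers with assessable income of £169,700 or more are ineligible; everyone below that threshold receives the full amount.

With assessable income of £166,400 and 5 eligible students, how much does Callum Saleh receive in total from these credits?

£26,569

Tuition Credit: base = 5 × £5,220 = £26,100. £166,400 is £6,000 into a £12,500 phase-out range, leaving 6,500/12,500 of the credit: £26,100 × 6,500/12,500 = £13,572.
Education Credit: £166,400 is at or below the £348,400 threshold, so the full £8,525 applies.
Childcare Subsidy: income exceeds £151,200 by £15,200, which is 11 full-or-partial £1,500 increments; reduction = 11 × £28 = £308, leaving £322.
Veteran's Credit: £166,400 is below the £169,700 cutoff, so the full £4,150 applies.
Total: £13,572 + £8,525 + £322 + £4,150 = £26,569.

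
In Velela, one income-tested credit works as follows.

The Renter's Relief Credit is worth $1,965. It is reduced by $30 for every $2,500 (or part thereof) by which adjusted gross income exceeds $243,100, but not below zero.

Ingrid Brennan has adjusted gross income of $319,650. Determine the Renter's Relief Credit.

$1,035

Renter's Relief Credit: income exceeds $243,100 by $76,550, which is 31 full-or-partial $2,500 increments; reduction = 31 × $30 = $930, leaving $1,035.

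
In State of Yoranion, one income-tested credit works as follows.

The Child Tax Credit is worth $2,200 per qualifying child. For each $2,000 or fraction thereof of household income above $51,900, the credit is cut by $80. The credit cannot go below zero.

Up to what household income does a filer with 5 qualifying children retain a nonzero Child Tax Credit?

Full credit = 5 × $2,200 = $11,000.
After 137 increments the reduction is 137 × $80 = $10,960, leaving $40; one more increment wipes it out. Increment 137 ends at excess 137 × $2,000 = $274,000, so the highest qualifying income is $51,900 + $274,000 = $325,900.

$325,900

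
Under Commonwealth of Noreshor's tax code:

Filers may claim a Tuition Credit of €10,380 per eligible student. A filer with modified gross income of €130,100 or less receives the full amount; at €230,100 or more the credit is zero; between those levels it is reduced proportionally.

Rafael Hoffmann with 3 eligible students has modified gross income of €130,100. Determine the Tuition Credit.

Tuition Credit: base = 3 × €10,380 = €31,140. €130,100 is at or below the €130,100 threshold, so the full €31,140 applies.

€31,140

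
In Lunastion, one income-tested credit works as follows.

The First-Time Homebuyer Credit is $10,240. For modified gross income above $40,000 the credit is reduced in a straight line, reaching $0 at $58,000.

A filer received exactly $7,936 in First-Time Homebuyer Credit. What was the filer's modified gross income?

$7,936 is 7,936/10,240 of the full $10,240, so 2,304/10,240 of the $18,000 range has been used: income = $40,000 + $18,000 × 2,304/10,240 = $44,050.

$44,050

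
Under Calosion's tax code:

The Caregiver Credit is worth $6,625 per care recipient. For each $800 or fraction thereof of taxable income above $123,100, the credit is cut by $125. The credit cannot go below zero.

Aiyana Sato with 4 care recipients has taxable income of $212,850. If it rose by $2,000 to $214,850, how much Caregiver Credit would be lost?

$250

At $212,850 — base = 4 × $6,625 = $26,500. income exceeds $123,100 by $89,750, which is 113 full-or-partial $800 increments; reduction = 113 × $125 = $14,125, leaving $12,375.
At $214,850 — base = 4 × $6,625 = $26,500. income exceeds $123,100 by $91,750, which is 115 full-or-partial $800 increments; reduction = 115 × $125 = $14,375, leaving $12,125.
Lost: $12,375 − $12,125 = $250.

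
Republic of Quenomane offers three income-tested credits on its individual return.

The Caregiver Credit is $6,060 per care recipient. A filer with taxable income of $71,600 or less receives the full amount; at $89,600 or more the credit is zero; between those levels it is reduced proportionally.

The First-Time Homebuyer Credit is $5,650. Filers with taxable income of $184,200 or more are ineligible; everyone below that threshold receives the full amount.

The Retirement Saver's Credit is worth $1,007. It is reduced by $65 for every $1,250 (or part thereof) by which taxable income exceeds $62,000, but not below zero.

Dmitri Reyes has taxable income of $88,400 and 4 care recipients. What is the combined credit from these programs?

$7,266

Caregiver Credit: base = 4 × $6,060 = $24,240. $88,400 is $16,800 into a $18,000 phase-out range, leaving 1,200/18,000 of the credit: $24,240 × 1,200/18,000 = $1,616.
First-Time Homebuyer Credit: $88,400 is below the $184,200 cutoff, so the full $5,650 applies.
Retirement Saver's Credit: income exceeds $62,000 by $26,400 → 22 increments × $65 = $1,430 ≥ base, so the credit is $0.
Total: $1,616 + $5,650 + $0 = $7,266.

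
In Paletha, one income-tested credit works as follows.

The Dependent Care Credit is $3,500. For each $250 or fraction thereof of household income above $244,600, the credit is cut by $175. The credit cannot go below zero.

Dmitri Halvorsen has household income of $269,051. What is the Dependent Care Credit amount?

Dependent Care Credit: income exceeds $244,600 by $24,451 → 98 increments × $175 = $17,150 ≥ base, so the credit is $0.

$0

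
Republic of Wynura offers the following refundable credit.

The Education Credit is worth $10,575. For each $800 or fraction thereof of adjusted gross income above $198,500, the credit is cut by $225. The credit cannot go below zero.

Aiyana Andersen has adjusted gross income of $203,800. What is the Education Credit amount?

$9,000

Education Credit: income exceeds $198,500 by $5,300, which is 7 full-or-partial $800 increments; reduction = 7 × $225 = $1,575, leaving $9,000.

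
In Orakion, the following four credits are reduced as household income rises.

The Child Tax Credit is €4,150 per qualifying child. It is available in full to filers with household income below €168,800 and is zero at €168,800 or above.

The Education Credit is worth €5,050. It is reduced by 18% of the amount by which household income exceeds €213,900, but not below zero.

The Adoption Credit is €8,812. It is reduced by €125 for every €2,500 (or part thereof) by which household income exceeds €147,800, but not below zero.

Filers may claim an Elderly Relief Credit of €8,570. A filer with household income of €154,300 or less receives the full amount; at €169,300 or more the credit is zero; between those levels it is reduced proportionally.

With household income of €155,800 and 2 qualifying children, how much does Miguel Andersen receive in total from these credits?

€29,375

Child Tax Credit: base = 2 × €4,150 = €8,300. €155,800 is below the €168,800 cutoff, so the full €8,300 applies.
Education Credit: €155,800 is at or below the €213,900 threshold, so the full €5,050 applies.
Adoption Credit: income exceeds €147,800 by €8,000, which is 4 full-or-partial €2,500 increments; reduction = 4 × €125 = €500, leaving €8,312.
Elderly Relief Credit: €155,800 is €1,500 into a €15,000 phase-out range, leaving 13,500/15,000 of the credit: €8,570 × 13,500/15,000 = €7,713.
Total: €8,300 + €5,050 + €8,312 + €7,713 = €29,375.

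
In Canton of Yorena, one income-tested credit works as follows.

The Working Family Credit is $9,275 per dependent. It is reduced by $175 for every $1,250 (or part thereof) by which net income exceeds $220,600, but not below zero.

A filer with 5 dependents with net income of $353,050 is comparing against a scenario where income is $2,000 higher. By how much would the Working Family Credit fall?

At $353,050 — base = 5 × $9,275 = $46,375. income exceeds $220,600 by $132,450, which is 106 full-or-partial $1,250 increments; reduction = 106 × $175 = $18,550, leaving $27,825.
At $355,050 — base = 5 × $9,275 = $46,375. income exceeds $220,600 by $134,450, which is 108 full-or-partial $1,250 increments; reduction = 108 × $175 = $18,900, leaving $27,475.
Lost: $27,825 − $27,475 = $350.

$350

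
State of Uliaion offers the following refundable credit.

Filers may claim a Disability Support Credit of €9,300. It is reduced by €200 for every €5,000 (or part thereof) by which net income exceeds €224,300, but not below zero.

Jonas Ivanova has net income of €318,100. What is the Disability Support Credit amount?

€5,500

Disability Support Credit: income exceeds €224,300 by €93,800, which is 19 full-or-partial €5,000 increments; reduction = 19 × €200 = €3,800, leaving €5,500.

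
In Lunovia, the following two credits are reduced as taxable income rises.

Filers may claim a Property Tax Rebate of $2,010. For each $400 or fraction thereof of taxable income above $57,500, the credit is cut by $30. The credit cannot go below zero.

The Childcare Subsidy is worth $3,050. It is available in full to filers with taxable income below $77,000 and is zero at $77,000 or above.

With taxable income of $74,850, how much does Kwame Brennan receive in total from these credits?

$3,740

Property Tax Rebate: income exceeds $57,500 by $17,350, which is 44 full-or-partial $400 increments; reduction = 44 × $30 = $1,320, leaving $690.
Childcare Subsidy: $74,850 is below the $77,000 cutoff, so the full $3,050 applies.
Total: $690 + $3,050 = $3,740.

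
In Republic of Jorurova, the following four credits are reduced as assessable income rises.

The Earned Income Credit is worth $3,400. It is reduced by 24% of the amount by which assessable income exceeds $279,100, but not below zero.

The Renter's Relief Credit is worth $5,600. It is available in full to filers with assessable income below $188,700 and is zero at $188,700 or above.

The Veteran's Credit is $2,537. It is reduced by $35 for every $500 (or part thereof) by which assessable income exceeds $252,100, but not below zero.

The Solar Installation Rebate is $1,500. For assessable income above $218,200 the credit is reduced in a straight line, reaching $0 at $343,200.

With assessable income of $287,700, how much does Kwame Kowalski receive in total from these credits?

$2,019

Earned Income Credit: 24% of the $8,600 excess over $279,100 is $2,064; credit = $3,400 − $2,064 = $1,336.
Renter's Relief Credit: $287,700 meets or exceeds the $188,700 cutoff, so the credit is $0.
Veteran's Credit: income exceeds $252,100 by $35,600, which is 72 full-or-partial $500 increments; reduction = 72 × $35 = $2,520, leaving $17.
Solar Installation Rebate: $287,700 is $69,500 into a $125,000 phase-out range, leaving 55,500/125,000 of the credit: $1,500 × 55,500/125,000 = $666.
Total: $1,336 + $0 + $17 + $666 = $2,019.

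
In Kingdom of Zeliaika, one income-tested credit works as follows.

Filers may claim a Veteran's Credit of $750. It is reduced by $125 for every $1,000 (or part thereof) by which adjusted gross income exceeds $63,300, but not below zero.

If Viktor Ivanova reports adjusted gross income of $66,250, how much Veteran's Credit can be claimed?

$375

Veteran's Credit: income exceeds $63,300 by $2,950, which is 3 full-or-partial $1,000 increments; reduction = 3 × $125 = $375, leaving $375.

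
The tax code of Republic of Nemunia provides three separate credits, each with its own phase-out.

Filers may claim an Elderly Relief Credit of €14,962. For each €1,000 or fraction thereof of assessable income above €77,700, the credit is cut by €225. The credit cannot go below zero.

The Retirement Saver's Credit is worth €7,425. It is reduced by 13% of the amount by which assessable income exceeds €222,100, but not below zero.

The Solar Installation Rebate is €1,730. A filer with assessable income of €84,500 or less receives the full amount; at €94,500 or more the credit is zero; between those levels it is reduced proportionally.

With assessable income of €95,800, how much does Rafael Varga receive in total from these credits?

€18,112

Elderly Relief Credit: income exceeds €77,700 by €18,100, which is 19 full-or-partial €1,000 increments; reduction = 19 × €225 = €4,275, leaving €10,687.
Retirement Saver's Credit: €95,800 is at or below the €222,100 threshold, so the full €7,425 applies.
Solar Installation Rebate: €95,800 is at or above €94,500, so the credit is €0.
Total: €10,687 + €7,425 + €0 = €18,112.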